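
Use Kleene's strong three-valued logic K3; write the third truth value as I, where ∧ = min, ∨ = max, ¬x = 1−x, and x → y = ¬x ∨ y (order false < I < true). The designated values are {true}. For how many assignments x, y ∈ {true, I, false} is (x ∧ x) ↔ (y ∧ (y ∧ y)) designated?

Designated under: (x=true, y=true); (x=false, y=false).

2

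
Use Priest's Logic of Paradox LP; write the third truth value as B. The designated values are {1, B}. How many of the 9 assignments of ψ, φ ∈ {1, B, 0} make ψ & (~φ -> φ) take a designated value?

Designated under: (ψ=1, φ=1); (ψ=1, φ=B); (ψ=B, φ=1); (ψ=B, φ=B).

4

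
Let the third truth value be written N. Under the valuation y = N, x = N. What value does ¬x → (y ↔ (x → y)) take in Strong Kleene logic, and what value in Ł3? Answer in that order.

In Strong Kleene logic: ¬x = ¬N = N
x → y = N → N = N
y ↔ (x → y) = N ↔ N = N
¬x → (y ↔ (x → y)) = N → N = N
In Ł3: ¬x = ¬N = N
x → y = N → N = ⊤
y ↔ (x → y) = N ↔ ⊤ = N
¬x → (y ↔ (x → y)) = N → N = ⊤
They differ because Strong Kleene logic and Ł3 treat N differently under implication.

N; ⊤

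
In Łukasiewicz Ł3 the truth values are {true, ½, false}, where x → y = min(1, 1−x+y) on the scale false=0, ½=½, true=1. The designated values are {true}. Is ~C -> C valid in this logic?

Countermodel: C=false gives false, which is not designated.

No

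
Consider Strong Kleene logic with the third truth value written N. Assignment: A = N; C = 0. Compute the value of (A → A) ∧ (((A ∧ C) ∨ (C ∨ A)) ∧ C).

A → A = N → N = N
A ∧ C = N ∧ 0 = 0
C ∨ A = 0 ∨ N = N
(A ∧ C) ∨ (C ∨ A) = 0 ∨ N = N
((A ∧ C) ∨ (C ∨ A)) ∧ C = N ∧ 0 = 0
(A → A) ∧ (((A ∧ C) ∨ (C ∨ A)) ∧ C) = N ∧ 0 = 0

0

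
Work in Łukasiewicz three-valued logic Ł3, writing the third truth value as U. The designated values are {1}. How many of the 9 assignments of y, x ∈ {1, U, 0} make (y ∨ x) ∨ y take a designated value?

5

Of the 9 assignments, 5 give a value in {1}.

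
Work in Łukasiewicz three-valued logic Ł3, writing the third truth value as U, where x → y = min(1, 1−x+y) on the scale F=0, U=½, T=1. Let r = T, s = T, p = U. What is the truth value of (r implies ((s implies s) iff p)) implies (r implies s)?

s implies s = T implies T = T
(s implies s) iff p = T iff U = U  [1 − |1−½|]
r implies ((s implies s) iff p) = T implies U = U
r implies s = T implies T = T
(r implies ((s implies s) iff p)) implies (r implies s) = U implies T = T

T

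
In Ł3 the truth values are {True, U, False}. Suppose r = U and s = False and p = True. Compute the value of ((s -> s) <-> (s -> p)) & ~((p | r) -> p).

s -> s = False -> False = True
s -> p = False -> True = True
(s -> s) <-> (s -> p) = True <-> True = True
p | r = True | U = True
(p | r) -> p = True -> True = True
~((p | r) -> p) = ~True = False
((s -> s) <-> (s -> p)) & ~((p | r) -> p) = True & False = False

False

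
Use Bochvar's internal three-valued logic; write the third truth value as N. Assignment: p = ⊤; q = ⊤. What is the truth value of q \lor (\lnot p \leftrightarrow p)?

⊤

\lnot p = \lnot ⊤ = ⊥
\lnot p \leftrightarrow p = ⊥ \leftrightarrow ⊤ = ⊥
q \lor (\lnot p \leftrightarrow p) = ⊤ \lor ⊥ = ⊤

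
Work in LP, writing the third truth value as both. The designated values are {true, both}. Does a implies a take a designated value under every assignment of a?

Yes

Every assignment of a over {true, both, false} gives a value in {true, both}.
In particular, with a=both: a implies a = both.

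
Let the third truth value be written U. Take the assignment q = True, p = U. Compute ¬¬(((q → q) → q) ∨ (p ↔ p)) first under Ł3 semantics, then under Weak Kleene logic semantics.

True; U

In Ł3: q → q = True → True = True
(q → q) → q = True → True = True
p ↔ p = U ↔ U = True
((q → q) → q) ∨ (p ↔ p) = True ∨ True = True
¬(((q → q) → q) ∨ (p ↔ p)) = ¬True = False
¬¬(((q → q) → q) ∨ (p ↔ p)) = ¬False = True
In Weak Kleene logic: q → q = True → True = True
(q → q) → q = True → True = True
p ↔ p = U ↔ U = U
((q → q) → q) ∨ (p ↔ p) = True ∨ U = U
¬(((q → q) → q) ∨ (p ↔ p)) = ¬U = U
¬¬(((q → q) → q) ∨ (p ↔ p)) = ¬U = U
They differ because Ł3 and Weak Kleene logic treat U differently under the binary connectives.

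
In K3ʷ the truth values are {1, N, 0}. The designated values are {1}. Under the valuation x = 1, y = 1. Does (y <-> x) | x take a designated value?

y <-> x = 1 <-> 1 = 1
(y <-> x) | x = 1 | 1 = 1
1 ∈ {1}.

Yes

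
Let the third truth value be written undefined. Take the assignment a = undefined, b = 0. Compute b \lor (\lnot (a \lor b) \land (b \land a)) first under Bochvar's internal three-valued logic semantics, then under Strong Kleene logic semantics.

In Bochvar's internal three-valued logic: a \lor b = undefined \lor 0 = undefined
\lnot (a \lor b) = \lnot undefined = undefined
b \land a = 0 \land undefined = undefined
\lnot (a \lor b) \land (b \land a) = undefined \land undefined = undefined
b \lor (\lnot (a \lor b) \land (b \land a)) = 0 \lor undefined = undefined
In Strong Kleene logic: a \lor b = undefined \lor 0 = undefined
\lnot (a \lor b) = \lnot undefined = undefined
b \land a = 0 \land undefined = 0
\lnot (a \lor b) \land (b \land a) = undefined \land 0 = 0
b \lor (\lnot (a \lor b) \land (b \land a)) = 0 \lor 0 = 0
They differ because Bochvar's internal three-valued logic and Strong Kleene logic treat undefined differently under the binary connectives.

undefined; 0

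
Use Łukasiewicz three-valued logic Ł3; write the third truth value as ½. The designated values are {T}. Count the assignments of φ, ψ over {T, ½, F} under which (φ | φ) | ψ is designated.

5

Of the 9 assignments, 5 give a value in {T}.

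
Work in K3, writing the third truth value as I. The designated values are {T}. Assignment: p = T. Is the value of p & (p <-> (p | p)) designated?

p | p = T | T = T
p <-> (p | p) = T <-> T = T
p & (p <-> (p | p)) = T & T = T
T ∈ {T}.

Yes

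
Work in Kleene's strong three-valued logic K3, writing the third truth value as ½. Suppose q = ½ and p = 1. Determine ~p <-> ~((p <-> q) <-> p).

½

~p = ~1 = 0
p <-> q = 1 <-> ½ = ½
(p <-> q) <-> p = ½ <-> 1 = ½
~((p <-> q) <-> p) = ~½ = ½
~p <-> ~((p <-> q) <-> p) = 0 <-> ½ = ½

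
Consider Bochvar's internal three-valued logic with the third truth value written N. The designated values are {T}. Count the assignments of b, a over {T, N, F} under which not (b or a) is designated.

Designated under: (b=F, a=F).

1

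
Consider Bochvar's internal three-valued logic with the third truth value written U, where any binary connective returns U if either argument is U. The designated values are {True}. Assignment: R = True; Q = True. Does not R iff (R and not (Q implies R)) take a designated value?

Yes

not R = not True = False
Q implies R = True implies True = True
not (Q implies R) = not True = False
R and not (Q implies R) = True and False = False
not R iff (R and not (Q implies R)) = False iff False = True
True ∈ {True}.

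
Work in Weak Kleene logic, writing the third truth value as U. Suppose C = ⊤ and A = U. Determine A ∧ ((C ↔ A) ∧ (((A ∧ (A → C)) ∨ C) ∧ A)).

C ↔ A = ⊤ ↔ U = U
A → C = U → ⊤ = U  [any arg is the third value ⇒ result is the third value]
A ∧ (A → C) = U ∧ U = U
(A ∧ (A → C)) ∨ C = U ∨ ⊤ = U
((A ∧ (A → C)) ∨ C) ∧ A = U ∧ U = U
(C ↔ A) ∧ (((A ∧ (A → C)) ∨ C) ∧ A) = U ∧ U = U
A ∧ ((C ↔ A) ∧ (((A ∧ (A → C)) ∨ C) ∧ A)) = U ∧ U = U

U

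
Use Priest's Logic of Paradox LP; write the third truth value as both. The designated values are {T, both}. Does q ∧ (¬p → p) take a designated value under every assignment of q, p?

Countermodel: q=T, p=F gives F, which is not designated.

No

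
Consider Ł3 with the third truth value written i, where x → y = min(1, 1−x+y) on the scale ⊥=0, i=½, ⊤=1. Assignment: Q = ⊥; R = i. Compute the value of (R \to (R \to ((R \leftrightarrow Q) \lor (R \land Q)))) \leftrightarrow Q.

R \leftrightarrow Q = i \leftrightarrow ⊥ = i  [1 − |½−0|]
R \land Q = i \land ⊥ = ⊥
(R \leftrightarrow Q) \lor (R \land Q) = i \lor ⊥ = i
R \to ((R \leftrightarrow Q) \lor (R \land Q)) = i \to i = ⊤
R \to (R \to ((R \leftrightarrow Q) \lor (R \land Q))) = i \to ⊤ = ⊤
(R \to (R \to ((R \leftrightarrow Q) \lor (R \land Q)))) \leftrightarrow Q = ⊤ \leftrightarrow ⊥ = ⊥

⊥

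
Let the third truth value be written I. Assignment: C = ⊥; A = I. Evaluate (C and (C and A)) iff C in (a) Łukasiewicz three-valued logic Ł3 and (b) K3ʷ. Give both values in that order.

⊤; I

In Łukasiewicz three-valued logic Ł3: C and A = ⊥ and I = ⊥
C and (C and A) = ⊥ and ⊥ = ⊥
(C and (C and A)) iff C = ⊥ iff ⊥ = ⊤
In K3ʷ: C and A = ⊥ and I = I
C and (C and A) = ⊥ and I = I
(C and (C and A)) iff C = I iff ⊥ = I
They differ because Łukasiewicz three-valued logic Ł3 and K3ʷ treat I differently under the binary connectives.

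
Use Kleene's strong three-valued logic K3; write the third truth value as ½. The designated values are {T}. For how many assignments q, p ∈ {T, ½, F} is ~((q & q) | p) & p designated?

Of the 9 assignments, 0 give a value in {T}.

0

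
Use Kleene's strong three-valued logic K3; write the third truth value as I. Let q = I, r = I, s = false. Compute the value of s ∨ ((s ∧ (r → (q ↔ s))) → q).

true

q ↔ s = I ↔ false = I
r → (q ↔ s) = I → I = I  [¬I ∨ I]
s ∧ (r → (q ↔ s)) = false ∧ I = false
(s ∧ (r → (q ↔ s))) → q = false → I = true
s ∨ ((s ∧ (r → (q ↔ s))) → q) = false ∨ true = true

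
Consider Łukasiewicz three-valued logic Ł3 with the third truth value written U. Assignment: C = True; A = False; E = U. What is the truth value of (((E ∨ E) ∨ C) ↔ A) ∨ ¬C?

E ∨ E = U ∨ U = U
(E ∨ E) ∨ C = U ∨ True = True
((E ∨ E) ∨ C) ↔ A = True ↔ False = False
¬C = ¬True = False
(((E ∨ E) ∨ C) ↔ A) ∨ ¬C = False ∨ False = False

False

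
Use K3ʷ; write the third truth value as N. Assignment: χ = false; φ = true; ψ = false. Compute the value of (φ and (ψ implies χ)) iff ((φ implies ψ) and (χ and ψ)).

ψ implies χ = false implies false = true
φ and (ψ implies χ) = true and true = true
φ implies ψ = true implies false = false
χ and ψ = false and false = false
(φ implies ψ) and (χ and ψ) = false and false = false
(φ and (ψ implies χ)) iff ((φ implies ψ) and (χ and ψ)) = true iff false = false

false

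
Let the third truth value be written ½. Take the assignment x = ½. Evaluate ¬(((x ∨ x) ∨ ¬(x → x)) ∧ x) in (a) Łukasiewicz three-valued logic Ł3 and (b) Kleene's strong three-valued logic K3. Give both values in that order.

In Łukasiewicz three-valued logic Ł3: x ∨ x = ½ ∨ ½ = ½
x → x = ½ → ½ = True  [min(1, 1−½+½)]
¬(x → x) = ¬True = False
(x ∨ x) ∨ ¬(x → x) = ½ ∨ False = ½
((x ∨ x) ∨ ¬(x → x)) ∧ x = ½ ∧ ½ = ½
¬(((x ∨ x) ∨ ¬(x → x)) ∧ x) = ¬½ = ½
In Kleene's strong three-valued logic K3: x ∨ x = ½ ∨ ½ = ½
x → x = ½ → ½ = ½
¬(x → x) = ¬½ = ½
(x ∨ x) ∨ ¬(x → x) = ½ ∨ ½ = ½
((x ∨ x) ∨ ¬(x → x)) ∧ x = ½ ∧ ½ = ½
¬(((x ∨ x) ∨ ¬(x → x)) ∧ x) = ¬½ = ½

½; ½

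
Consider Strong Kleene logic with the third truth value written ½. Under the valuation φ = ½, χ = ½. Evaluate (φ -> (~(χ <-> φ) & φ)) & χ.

χ <-> φ = ½ <-> ½ = ½
~(χ <-> φ) = ~½ = ½
~(χ <-> φ) & φ = ½ & ½ = ½
φ -> (~(χ <-> φ) & φ) = ½ -> ½ = ½  [~½ | ½]
(φ -> (~(χ <-> φ) & φ)) & χ = ½ & ½ = ½

½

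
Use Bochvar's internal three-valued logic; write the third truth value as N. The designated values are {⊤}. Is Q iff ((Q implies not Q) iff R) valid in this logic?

No

Countermodel: Q=⊤, R=⊤ gives ⊥, which is not designated.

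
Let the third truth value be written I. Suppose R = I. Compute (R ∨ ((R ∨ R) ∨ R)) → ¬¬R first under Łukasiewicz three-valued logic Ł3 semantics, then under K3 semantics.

In Łukasiewicz three-valued logic Ł3: R ∨ R = I ∨ I = I
(R ∨ R) ∨ R = I ∨ I = I
R ∨ ((R ∨ R) ∨ R) = I ∨ I = I
¬R = ¬I = I
¬¬R = ¬I = I
(R ∨ ((R ∨ R) ∨ R)) → ¬¬R = I → I = T
In K3: R ∨ R = I ∨ I = I
(R ∨ R) ∨ R = I ∨ I = I
R ∨ ((R ∨ R) ∨ R) = I ∨ I = I
¬R = ¬I = I
¬¬R = ¬I = I
(R ∨ ((R ∨ R) ∨ R)) → ¬¬R = I → I = I  [¬I ∨ I]
They differ because Łukasiewicz three-valued logic Ł3 and K3 treat I differently under implication.

T; I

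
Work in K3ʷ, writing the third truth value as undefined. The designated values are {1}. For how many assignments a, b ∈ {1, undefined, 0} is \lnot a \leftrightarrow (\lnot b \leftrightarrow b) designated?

2

Designated under: (a=1, b=1); (a=1, b=0).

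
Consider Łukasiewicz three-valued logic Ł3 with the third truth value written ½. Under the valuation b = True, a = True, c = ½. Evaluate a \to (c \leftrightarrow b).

½

c \leftrightarrow b = ½ \leftrightarrow True = ½
a \to (c \leftrightarrow b) = True \to ½ = ½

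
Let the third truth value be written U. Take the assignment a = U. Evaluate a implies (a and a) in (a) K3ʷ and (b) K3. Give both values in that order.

U; U

In K3ʷ: a and a = U and U = U
a implies (a and a) = U implies U = U
In K3: a and a = U and U = U
a implies (a and a) = U implies U = U  [not U or U]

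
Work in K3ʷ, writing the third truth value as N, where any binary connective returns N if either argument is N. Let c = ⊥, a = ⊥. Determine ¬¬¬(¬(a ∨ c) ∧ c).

⊤

a ∨ c = ⊥ ∨ ⊥ = ⊥
¬(a ∨ c) = ¬⊥ = ⊤
¬(a ∨ c) ∧ c = ⊤ ∧ ⊥ = ⊥
¬(¬(a ∨ c) ∧ c) = ¬⊥ = ⊤
¬¬(¬(a ∨ c) ∧ c) = ¬⊤ = ⊥
¬¬¬(¬(a ∨ c) ∧ c) = ¬⊥ = ⊤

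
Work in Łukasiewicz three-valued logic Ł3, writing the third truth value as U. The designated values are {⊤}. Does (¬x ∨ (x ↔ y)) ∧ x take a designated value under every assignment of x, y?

Countermodel: x=⊤, y=U gives U, which is not designated.

No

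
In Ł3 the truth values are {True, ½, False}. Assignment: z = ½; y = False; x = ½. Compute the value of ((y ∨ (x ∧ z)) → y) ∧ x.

½

x ∧ z = ½ ∧ ½ = ½
y ∨ (x ∧ z) = False ∨ ½ = ½
(y ∨ (x ∧ z)) → y = ½ → False = ½  [min(1, 1−½+0)]
((y ∨ (x ∧ z)) → y) ∧ x = ½ ∧ ½ = ½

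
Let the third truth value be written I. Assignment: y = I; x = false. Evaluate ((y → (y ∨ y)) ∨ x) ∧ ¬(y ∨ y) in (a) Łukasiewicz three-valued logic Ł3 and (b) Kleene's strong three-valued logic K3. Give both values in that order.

In Łukasiewicz three-valued logic Ł3: y ∨ y = I ∨ I = I
y → (y ∨ y) = I → I = true  [min(1, 1−½+½)]
(y → (y ∨ y)) ∨ x = true ∨ false = true
y ∨ y = I ∨ I = I
¬(y ∨ y) = ¬I = I
((y → (y ∨ y)) ∨ x) ∧ ¬(y ∨ y) = true ∧ I = I
In Kleene's strong three-valued logic K3: y ∨ y = I ∨ I = I
y → (y ∨ y) = I → I = I  [¬I ∨ I]
(y → (y ∨ y)) ∨ x = I ∨ false = I
y ∨ y = I ∨ I = I
¬(y ∨ y) = ¬I = I
((y → (y ∨ y)) ∨ x) ∧ ¬(y ∨ y) = I ∧ I = I

I; I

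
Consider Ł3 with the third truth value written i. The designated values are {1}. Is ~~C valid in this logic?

Countermodel: C=i gives i, which is not designated.

No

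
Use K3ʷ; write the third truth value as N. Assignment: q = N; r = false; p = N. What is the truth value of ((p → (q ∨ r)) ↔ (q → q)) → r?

q ∨ r = N ∨ false = N
p → (q ∨ r) = N → N = N  [any arg is the third value ⇒ result is the third value]
q → q = N → N = N
(p → (q ∨ r)) ↔ (q → q) = N ↔ N = N
((p → (q ∨ r)) ↔ (q → q)) → r = N → false = N

N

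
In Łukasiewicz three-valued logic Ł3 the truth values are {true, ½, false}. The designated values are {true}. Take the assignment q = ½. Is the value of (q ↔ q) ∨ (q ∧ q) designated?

Yes

q ↔ q = ½ ↔ ½ = true  [1 − |½−½|]
q ∧ q = ½ ∧ ½ = ½
(q ↔ q) ∨ (q ∧ q) = true ∨ ½ = true
true ∈ {true}.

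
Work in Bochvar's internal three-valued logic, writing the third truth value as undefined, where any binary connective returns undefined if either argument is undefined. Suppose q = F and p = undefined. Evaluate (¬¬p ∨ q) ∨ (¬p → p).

¬p = ¬undefined = undefined
¬¬p = ¬undefined = undefined
¬¬p ∨ q = undefined ∨ F = undefined
¬p = ¬undefined = undefined
¬p → p = undefined → undefined = undefined
(¬¬p ∨ q) ∨ (¬p → p) = undefined ∨ undefined = undefined

undefined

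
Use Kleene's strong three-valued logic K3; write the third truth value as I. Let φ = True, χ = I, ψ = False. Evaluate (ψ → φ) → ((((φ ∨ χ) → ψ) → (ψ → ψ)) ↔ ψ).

ψ → φ = False → True = True
φ ∨ χ = True ∨ I = True
(φ ∨ χ) → ψ = True → False = False
ψ → ψ = False → False = True
((φ ∨ χ) → ψ) → (ψ → ψ) = False → True = True
(((φ ∨ χ) → ψ) → (ψ → ψ)) ↔ ψ = True ↔ False = False
(ψ → φ) → ((((φ ∨ χ) → ψ) → (ψ → ψ)) ↔ ψ) = True → False = False

False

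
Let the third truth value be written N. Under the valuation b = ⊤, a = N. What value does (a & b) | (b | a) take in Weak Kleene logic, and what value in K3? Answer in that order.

N; ⊤

In Weak Kleene logic: a & b = N & ⊤ = N
b | a = ⊤ | N = N
(a & b) | (b | a) = N | N = N
In K3: a & b = N & ⊤ = N
b | a = ⊤ | N = ⊤
(a & b) | (b | a) = N | ⊤ = ⊤
They differ because Weak Kleene logic and K3 treat N differently under the binary connectives.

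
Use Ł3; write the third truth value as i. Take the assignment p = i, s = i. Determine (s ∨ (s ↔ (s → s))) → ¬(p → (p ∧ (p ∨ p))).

s → s = i → i = ⊤  [min(1, 1−½+½)]
s ↔ (s → s) = i ↔ ⊤ = i
s ∨ (s ↔ (s → s)) = i ∨ i = i
p ∨ p = i ∨ i = i
p ∧ (p ∨ p) = i ∧ i = i
p → (p ∧ (p ∨ p)) = i → i = ⊤
¬(p → (p ∧ (p ∨ p))) = ¬⊤ = ⊥
(s ∨ (s ↔ (s → s))) → ¬(p → (p ∧ (p ∨ p))) = i → ⊥ = i

i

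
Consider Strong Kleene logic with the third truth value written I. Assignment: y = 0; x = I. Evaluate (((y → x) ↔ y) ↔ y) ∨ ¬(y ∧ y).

1

y → x = 0 → I = 1  [¬0 ∨ I]
(y → x) ↔ y = 1 ↔ 0 = 0
((y → x) ↔ y) ↔ y = 0 ↔ 0 = 1
y ∧ y = 0 ∧ 0 = 0
¬(y ∧ y) = ¬0 = 1
(((y → x) ↔ y) ↔ y) ∨ ¬(y ∧ y) = 1 ∨ 1 = 1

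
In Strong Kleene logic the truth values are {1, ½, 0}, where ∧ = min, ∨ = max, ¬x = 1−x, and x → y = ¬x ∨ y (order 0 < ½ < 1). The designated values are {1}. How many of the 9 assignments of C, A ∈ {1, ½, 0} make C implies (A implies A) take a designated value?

Of the 9 assignments, 7 give a value in {1}.

7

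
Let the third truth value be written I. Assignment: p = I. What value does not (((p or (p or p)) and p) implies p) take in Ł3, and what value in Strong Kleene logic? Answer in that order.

False; I

In Ł3: p or p = I or I = I
p or (p or p) = I or I = I
(p or (p or p)) and p = I and I = I
((p or (p or p)) and p) implies p = I implies I = True
not (((p or (p or p)) and p) implies p) = not True = False
In Strong Kleene logic: p or p = I or I = I
p or (p or p) = I or I = I
(p or (p or p)) and p = I and I = I
((p or (p or p)) and p) implies p = I implies I = I  [not I or I]
not (((p or (p or p)) and p) implies p) = not I = I
They differ because Ł3 and Strong Kleene logic treat I differently under implication.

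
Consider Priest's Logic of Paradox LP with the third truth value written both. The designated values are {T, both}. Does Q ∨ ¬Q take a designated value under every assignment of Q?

Yes

Every assignment of Q over {T, both, F} gives a value in {T, both}.
In particular, with Q=both: Q ∨ ¬Q = both.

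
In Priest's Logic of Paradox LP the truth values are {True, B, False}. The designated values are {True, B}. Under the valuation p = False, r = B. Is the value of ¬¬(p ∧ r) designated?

No

p ∧ r = False ∧ B = False
¬(p ∧ r) = ¬False = True
¬¬(p ∧ r) = ¬True = False
False ∉ {True, B}.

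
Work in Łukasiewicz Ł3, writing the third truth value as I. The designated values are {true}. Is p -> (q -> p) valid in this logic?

Every assignment of p, q over {true, I, false} gives a value in {true}.
In particular, with p=I, q=I: p -> (q -> p) = true.

Yes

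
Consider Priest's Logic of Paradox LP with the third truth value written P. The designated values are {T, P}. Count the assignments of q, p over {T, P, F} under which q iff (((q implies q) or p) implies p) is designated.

7

Of the 9 assignments, 7 give a value in {T, P}.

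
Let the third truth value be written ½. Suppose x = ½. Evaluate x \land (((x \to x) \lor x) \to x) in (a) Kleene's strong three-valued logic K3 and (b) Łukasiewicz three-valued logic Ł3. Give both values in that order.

½; ½

In Kleene's strong three-valued logic K3: x \to x = ½ \to ½ = ½  [\lnot ½ \lor ½]
(x \to x) \lor x = ½ \lor ½ = ½
((x \to x) \lor x) \to x = ½ \to ½ = ½
x \land (((x \to x) \lor x) \to x) = ½ \land ½ = ½
In Łukasiewicz three-valued logic Ł3: x \to x = ½ \to ½ = ⊤
(x \to x) \lor x = ⊤ \lor ½ = ⊤
((x \to x) \lor x) \to x = ⊤ \to ½ = ½
x \land (((x \to x) \lor x) \to x) = ½ \land ½ = ½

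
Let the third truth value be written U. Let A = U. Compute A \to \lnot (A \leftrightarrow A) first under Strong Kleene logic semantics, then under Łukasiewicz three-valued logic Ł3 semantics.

In Strong Kleene logic: A \leftrightarrow A = U \leftrightarrow U = U
\lnot (A \leftrightarrow A) = \lnot U = U
A \to \lnot (A \leftrightarrow A) = U \to U = U  [\lnot U \lor U]
In Łukasiewicz three-valued logic Ł3: A \leftrightarrow A = U \leftrightarrow U = ⊤  [1 − |½−½|]
\lnot (A \leftrightarrow A) = \lnot ⊤ = ⊥
A \to \lnot (A \leftrightarrow A) = U \to ⊥ = U

U; U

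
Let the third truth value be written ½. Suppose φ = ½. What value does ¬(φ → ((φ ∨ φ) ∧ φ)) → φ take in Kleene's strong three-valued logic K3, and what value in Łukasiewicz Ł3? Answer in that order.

In Kleene's strong three-valued logic K3: φ ∨ φ = ½ ∨ ½ = ½
(φ ∨ φ) ∧ φ = ½ ∧ ½ = ½
φ → ((φ ∨ φ) ∧ φ) = ½ → ½ = ½  [¬½ ∨ ½]
¬(φ → ((φ ∨ φ) ∧ φ)) = ¬½ = ½
¬(φ → ((φ ∨ φ) ∧ φ)) → φ = ½ → ½ = ½
In Łukasiewicz Ł3: φ ∨ φ = ½ ∨ ½ = ½
(φ ∨ φ) ∧ φ = ½ ∧ ½ = ½
φ → ((φ ∨ φ) ∧ φ) = ½ → ½ = true  [min(1, 1−½+½)]
¬(φ → ((φ ∨ φ) ∧ φ)) = ¬true = false
¬(φ → ((φ ∨ φ) ∧ φ)) → φ = false → ½ = true
They differ because Kleene's strong three-valued logic K3 and Łukasiewicz Ł3 treat ½ differently under implication.

½; true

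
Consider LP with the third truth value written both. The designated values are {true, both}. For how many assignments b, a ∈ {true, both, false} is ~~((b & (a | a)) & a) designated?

Designated under: (b=true, a=true); (b=true, a=both); (b=both, a=true); (b=both, a=both).

4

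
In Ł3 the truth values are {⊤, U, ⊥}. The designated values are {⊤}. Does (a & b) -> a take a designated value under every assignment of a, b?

Yes

Every assignment of a, b over {⊤, U, ⊥} gives a value in {⊤}.
In particular, with a=U, b=U: (a & b) -> a = ⊤.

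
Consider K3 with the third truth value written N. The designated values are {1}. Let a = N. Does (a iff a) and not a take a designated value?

No

a iff a = N iff N = N
not a = not N = N
(a iff a) and not a = N and N = N
N ∉ {1}.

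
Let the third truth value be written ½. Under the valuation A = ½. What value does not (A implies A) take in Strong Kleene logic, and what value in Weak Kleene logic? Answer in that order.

½; ½

In Strong Kleene logic: A implies A = ½ implies ½ = ½
not (A implies A) = not ½ = ½
In Weak Kleene logic: A implies A = ½ implies ½ = ½  [any arg is the third value ⇒ result is the third value]
not (A implies A) = not ½ = ½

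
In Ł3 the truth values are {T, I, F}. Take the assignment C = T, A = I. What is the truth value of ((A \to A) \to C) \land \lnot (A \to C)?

F

A \to A = I \to I = T
(A \to A) \to C = T \to T = T
A \to C = I \to T = T
\lnot (A \to C) = \lnot T = F
((A \to A) \to C) \land \lnot (A \to C) = T \land F = F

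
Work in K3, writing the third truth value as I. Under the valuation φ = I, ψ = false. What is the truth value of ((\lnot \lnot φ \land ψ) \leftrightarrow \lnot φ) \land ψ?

\lnot φ = \lnot I = I
\lnot \lnot φ = \lnot I = I
\lnot \lnot φ \land ψ = I \land false = false
\lnot φ = \lnot I = I
(\lnot \lnot φ \land ψ) \leftrightarrow \lnot φ = false \leftrightarrow I = I
((\lnot \lnot φ \land ψ) \leftrightarrow \lnot φ) \land ψ = I \land false = false

false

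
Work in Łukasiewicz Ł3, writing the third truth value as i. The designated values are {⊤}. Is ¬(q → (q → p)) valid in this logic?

Countermodel: q=⊤, p=⊤ gives ⊥, which is not designated.

No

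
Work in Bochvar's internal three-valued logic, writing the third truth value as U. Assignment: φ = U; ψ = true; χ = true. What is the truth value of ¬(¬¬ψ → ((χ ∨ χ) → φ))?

¬ψ = ¬true = false
¬¬ψ = ¬false = true
χ ∨ χ = true ∨ true = true
(χ ∨ χ) → φ = true → U = U  [any arg is the third value ⇒ result is the third value]
¬¬ψ → ((χ ∨ χ) → φ) = true → U = U
¬(¬¬ψ → ((χ ∨ χ) → φ)) = ¬U = U

U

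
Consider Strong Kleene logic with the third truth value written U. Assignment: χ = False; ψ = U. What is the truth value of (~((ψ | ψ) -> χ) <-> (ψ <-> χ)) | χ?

U

ψ | ψ = U | U = U
(ψ | ψ) -> χ = U -> False = U
~((ψ | ψ) -> χ) = ~U = U
ψ <-> χ = U <-> False = U
~((ψ | ψ) -> χ) <-> (ψ <-> χ) = U <-> U = U
(~((ψ | ψ) -> χ) <-> (ψ <-> χ)) | χ = U | False = U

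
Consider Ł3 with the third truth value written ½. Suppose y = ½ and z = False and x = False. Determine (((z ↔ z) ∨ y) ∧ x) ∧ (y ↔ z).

False

z ↔ z = False ↔ False = True
(z ↔ z) ∨ y = True ∨ ½ = True
((z ↔ z) ∨ y) ∧ x = True ∧ False = False
y ↔ z = ½ ↔ False = ½
(((z ↔ z) ∨ y) ∧ x) ∧ (y ↔ z) = False ∧ ½ = False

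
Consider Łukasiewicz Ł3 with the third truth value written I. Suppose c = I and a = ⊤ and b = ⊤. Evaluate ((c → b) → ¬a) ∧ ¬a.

c → b = I → ⊤ = ⊤  [min(1, 1−½+1)]
¬a = ¬⊤ = ⊥
(c → b) → ¬a = ⊤ → ⊥ = ⊥
¬a = ¬⊤ = ⊥
((c → b) → ¬a) ∧ ¬a = ⊥ ∧ ⊥ = ⊥

⊥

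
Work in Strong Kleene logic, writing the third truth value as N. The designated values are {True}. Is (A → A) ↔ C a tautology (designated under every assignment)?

No

Countermodel: A=True, C=N gives N, which is not designated.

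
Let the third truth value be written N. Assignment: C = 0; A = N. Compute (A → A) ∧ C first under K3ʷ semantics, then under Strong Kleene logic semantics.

In K3ʷ: A → A = N → N = N  [any arg is the third value ⇒ result is the third value]
(A → A) ∧ C = N ∧ 0 = N
In Strong Kleene logic: A → A = N → N = N
(A → A) ∧ C = N ∧ 0 = 0
They differ because K3ʷ and Strong Kleene logic treat N differently under the binary connectives.

N; 0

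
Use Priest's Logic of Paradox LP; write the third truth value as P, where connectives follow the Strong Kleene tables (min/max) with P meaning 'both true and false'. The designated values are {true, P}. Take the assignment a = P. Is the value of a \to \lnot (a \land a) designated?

a \land a = P \land P = P
\lnot (a \land a) = \lnot P = P
a \to \lnot (a \land a) = P \to P = P
P ∈ {true, P}.

Yes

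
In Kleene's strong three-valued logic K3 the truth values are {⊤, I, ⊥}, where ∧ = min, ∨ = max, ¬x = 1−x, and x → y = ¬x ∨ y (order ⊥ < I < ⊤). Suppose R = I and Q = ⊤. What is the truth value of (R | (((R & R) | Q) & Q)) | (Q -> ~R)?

⊤

R & R = I & I = I
(R & R) | Q = I | ⊤ = ⊤
((R & R) | Q) & Q = ⊤ & ⊤ = ⊤
R | (((R & R) | Q) & Q) = I | ⊤ = ⊤
~R = ~I = I
Q -> ~R = ⊤ -> I = I  [~⊤ | I]
(R | (((R & R) | Q) & Q)) | (Q -> ~R) = ⊤ | I = ⊤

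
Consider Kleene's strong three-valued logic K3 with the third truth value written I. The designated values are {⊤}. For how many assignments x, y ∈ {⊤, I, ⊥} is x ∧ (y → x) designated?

Designated under: (x=⊤, y=⊤); (x=⊤, y=I); (x=⊤, y=⊥).

3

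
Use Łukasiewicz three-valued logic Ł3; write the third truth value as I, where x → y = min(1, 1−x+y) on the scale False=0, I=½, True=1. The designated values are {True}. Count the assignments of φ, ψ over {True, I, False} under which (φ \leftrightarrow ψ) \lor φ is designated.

Of the 9 assignments, 5 give a value in {True}.

5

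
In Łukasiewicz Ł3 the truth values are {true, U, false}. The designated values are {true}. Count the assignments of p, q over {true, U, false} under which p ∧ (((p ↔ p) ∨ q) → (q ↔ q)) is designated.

3

Designated under: (p=true, q=true); (p=true, q=U); (p=true, q=false).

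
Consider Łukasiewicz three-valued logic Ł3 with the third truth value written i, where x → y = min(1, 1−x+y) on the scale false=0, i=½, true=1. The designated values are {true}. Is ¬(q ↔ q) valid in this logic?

Countermodel: q=true gives false, which is not designated.

No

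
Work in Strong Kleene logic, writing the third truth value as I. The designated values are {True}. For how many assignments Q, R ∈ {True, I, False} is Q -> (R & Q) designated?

Designated under: (Q=True, R=True); (Q=False, R=True); (Q=False, R=I); (Q=False, R=False).

4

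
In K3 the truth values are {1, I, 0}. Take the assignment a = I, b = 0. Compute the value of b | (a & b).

a & b = I & 0 = 0
b | (a & b) = 0 | 0 = 0

0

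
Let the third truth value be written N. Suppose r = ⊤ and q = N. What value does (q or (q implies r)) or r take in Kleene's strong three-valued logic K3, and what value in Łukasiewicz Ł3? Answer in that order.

⊤; ⊤

In Kleene's strong three-valued logic K3: q implies r = N implies ⊤ = ⊤
q or (q implies r) = N or ⊤ = ⊤
(q or (q implies r)) or r = ⊤ or ⊤ = ⊤
In Łukasiewicz Ł3: q implies r = N implies ⊤ = ⊤  [min(1, 1−½+1)]
q or (q implies r) = N or ⊤ = ⊤
(q or (q implies r)) or r = ⊤ or ⊤ = ⊤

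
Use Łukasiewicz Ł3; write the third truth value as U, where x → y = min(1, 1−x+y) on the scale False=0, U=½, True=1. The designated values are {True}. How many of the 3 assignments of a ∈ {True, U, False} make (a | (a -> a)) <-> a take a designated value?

a=True: True ✓
a=U: U ·
a=False: False ·

1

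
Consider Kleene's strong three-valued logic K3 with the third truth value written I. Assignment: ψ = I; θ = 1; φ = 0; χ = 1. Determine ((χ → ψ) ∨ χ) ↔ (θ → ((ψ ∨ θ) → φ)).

0

χ → ψ = 1 → I = I  [¬1 ∨ I]
(χ → ψ) ∨ χ = I ∨ 1 = 1
ψ ∨ θ = I ∨ 1 = 1
(ψ ∨ θ) → φ = 1 → 0 = 0
θ → ((ψ ∨ θ) → φ) = 1 → 0 = 0
((χ → ψ) ∨ χ) ↔ (θ → ((ψ ∨ θ) → φ)) = 1 ↔ 0 = 0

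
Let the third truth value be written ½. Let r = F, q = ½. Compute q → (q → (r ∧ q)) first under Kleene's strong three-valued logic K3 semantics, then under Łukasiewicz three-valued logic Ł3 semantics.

In Kleene's strong three-valued logic K3: r ∧ q = F ∧ ½ = F
q → (r ∧ q) = ½ → F = ½
q → (q → (r ∧ q)) = ½ → ½ = ½
In Łukasiewicz three-valued logic Ł3: r ∧ q = F ∧ ½ = F
q → (r ∧ q) = ½ → F = ½  [min(1, 1−½+0)]
q → (q → (r ∧ q)) = ½ → ½ = T
They differ because Kleene's strong three-valued logic K3 and Łukasiewicz three-valued logic Ł3 treat ½ differently under implication.

½; T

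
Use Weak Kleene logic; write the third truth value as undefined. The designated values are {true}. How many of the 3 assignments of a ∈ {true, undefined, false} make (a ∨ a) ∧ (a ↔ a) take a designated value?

1

a=true: true ✓
a=undefined: undefined ·
a=false: false ·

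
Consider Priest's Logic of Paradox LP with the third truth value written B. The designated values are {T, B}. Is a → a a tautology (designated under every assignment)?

Yes

Every assignment of a over {T, B, F} gives a value in {T, B}.
In particular, with a=B: a → a = B.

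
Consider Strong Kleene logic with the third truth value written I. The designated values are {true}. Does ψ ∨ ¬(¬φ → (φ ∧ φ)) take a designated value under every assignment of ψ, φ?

No

Countermodel: ψ=I, φ=true gives I, which is not designated.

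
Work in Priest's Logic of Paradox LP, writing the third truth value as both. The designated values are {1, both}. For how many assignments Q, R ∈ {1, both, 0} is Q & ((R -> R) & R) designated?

4

Designated under: (Q=1, R=1); (Q=1, R=both); (Q=both, R=1); (Q=both, R=both).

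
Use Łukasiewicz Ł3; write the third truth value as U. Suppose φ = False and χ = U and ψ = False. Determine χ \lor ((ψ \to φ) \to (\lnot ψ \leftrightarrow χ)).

ψ \to φ = False \to False = True
\lnot ψ = \lnot False = True
\lnot ψ \leftrightarrow χ = True \leftrightarrow U = U
(ψ \to φ) \to (\lnot ψ \leftrightarrow χ) = True \to U = U
χ \lor ((ψ \to φ) \to (\lnot ψ \leftrightarrow χ)) = U \lor U = U

U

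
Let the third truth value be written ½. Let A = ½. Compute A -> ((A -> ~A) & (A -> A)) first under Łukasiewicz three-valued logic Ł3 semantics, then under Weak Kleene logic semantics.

In Łukasiewicz three-valued logic Ł3: ~A = ~½ = ½
A -> ~A = ½ -> ½ = T  [min(1, 1−½+½)]
A -> A = ½ -> ½ = T
(A -> ~A) & (A -> A) = T & T = T
A -> ((A -> ~A) & (A -> A)) = ½ -> T = T
In Weak Kleene logic: ~A = ~½ = ½
A -> ~A = ½ -> ½ = ½  [any arg is the third value ⇒ result is the third value]
A -> A = ½ -> ½ = ½
(A -> ~A) & (A -> A) = ½ & ½ = ½
A -> ((A -> ~A) & (A -> A)) = ½ -> ½ = ½
They differ because Łukasiewicz three-valued logic Ł3 and Weak Kleene logic treat ½ differently under the binary connectives.

T; ½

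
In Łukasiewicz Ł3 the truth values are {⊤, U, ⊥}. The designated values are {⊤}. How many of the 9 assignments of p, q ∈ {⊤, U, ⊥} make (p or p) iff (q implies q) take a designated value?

Designated under: (p=⊤, q=⊤); (p=⊤, q=U); (p=⊤, q=⊥).

3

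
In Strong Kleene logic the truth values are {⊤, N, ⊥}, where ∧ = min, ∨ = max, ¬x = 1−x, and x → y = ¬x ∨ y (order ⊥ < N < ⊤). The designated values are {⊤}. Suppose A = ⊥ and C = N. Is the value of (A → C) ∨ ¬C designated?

Yes

A → C = ⊥ → N = ⊤  [¬⊥ ∨ N]
¬C = ¬N = N
(A → C) ∨ ¬C = ⊤ ∨ N = ⊤
⊤ ∈ {⊤}.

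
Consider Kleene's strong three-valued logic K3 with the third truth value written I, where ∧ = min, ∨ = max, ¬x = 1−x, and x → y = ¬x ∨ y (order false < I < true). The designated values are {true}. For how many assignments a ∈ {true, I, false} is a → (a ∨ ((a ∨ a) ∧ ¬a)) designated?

2

a=true: true ✓
a=I: I ·
a=false: true ✓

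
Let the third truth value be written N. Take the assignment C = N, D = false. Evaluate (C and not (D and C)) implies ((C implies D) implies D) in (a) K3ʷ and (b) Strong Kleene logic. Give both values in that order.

In K3ʷ: D and C = false and N = N
not (D and C) = not N = N
C and not (D and C) = N and N = N
C implies D = N implies false = N  [any arg is the third value ⇒ result is the third value]
(C implies D) implies D = N implies false = N
(C and not (D and C)) implies ((C implies D) implies D) = N implies N = N
In Strong Kleene logic: D and C = false and N = false
not (D and C) = not false = true
C and not (D and C) = N and true = N
C implies D = N implies false = N
(C implies D) implies D = N implies false = N
(C and not (D and C)) implies ((C implies D) implies D) = N implies N = N

N; N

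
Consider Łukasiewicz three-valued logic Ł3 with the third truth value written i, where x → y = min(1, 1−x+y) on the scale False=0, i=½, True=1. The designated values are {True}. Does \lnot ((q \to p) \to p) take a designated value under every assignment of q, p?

Countermodel: q=True, p=True gives False, which is not designated.

No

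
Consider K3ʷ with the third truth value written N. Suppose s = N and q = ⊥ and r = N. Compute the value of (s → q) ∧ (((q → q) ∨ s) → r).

N

s → q = N → ⊥ = N  [any arg is the third value ⇒ result is the third value]
q → q = ⊥ → ⊥ = ⊤
(q → q) ∨ s = ⊤ ∨ N = N
((q → q) ∨ s) → r = N → N = N
(s → q) ∧ (((q → q) ∨ s) → r) = N ∧ N = N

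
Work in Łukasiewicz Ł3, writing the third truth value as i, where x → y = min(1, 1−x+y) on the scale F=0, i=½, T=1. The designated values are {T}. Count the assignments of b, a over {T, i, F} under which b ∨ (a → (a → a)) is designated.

9

Of the 9 assignments, 9 give a value in {T}.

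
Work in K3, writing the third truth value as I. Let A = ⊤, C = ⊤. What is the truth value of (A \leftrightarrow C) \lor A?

A \leftrightarrow C = ⊤ \leftrightarrow ⊤ = ⊤
(A \leftrightarrow C) \lor A = ⊤ \lor ⊤ = ⊤

⊤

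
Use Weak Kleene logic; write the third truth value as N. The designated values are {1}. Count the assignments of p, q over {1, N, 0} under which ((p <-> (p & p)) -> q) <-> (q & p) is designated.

Designated under: (p=1, q=1); (p=1, q=0); (p=0, q=0).

3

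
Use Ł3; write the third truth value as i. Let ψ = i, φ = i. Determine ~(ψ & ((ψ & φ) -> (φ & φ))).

i

ψ & φ = i & i = i
φ & φ = i & i = i
(ψ & φ) -> (φ & φ) = i -> i = ⊤
ψ & ((ψ & φ) -> (φ & φ)) = i & ⊤ = i
~(ψ & ((ψ & φ) -> (φ & φ))) = ~i = i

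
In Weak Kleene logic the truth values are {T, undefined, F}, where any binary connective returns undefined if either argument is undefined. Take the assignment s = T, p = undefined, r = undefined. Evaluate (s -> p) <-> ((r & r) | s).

undefined

s -> p = T -> undefined = undefined  [any arg is the third value ⇒ result is the third value]
r & r = undefined & undefined = undefined
(r & r) | s = undefined | T = undefined
(s -> p) <-> ((r & r) | s) = undefined <-> undefined = undefined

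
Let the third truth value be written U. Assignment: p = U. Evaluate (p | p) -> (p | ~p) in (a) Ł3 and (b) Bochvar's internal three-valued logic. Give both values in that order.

1; U

In Ł3: p | p = U | U = U
~p = ~U = U
p | ~p = U | U = U
(p | p) -> (p | ~p) = U -> U = 1  [min(1, 1−½+½)]
In Bochvar's internal three-valued logic: p | p = U | U = U
~p = ~U = U
p | ~p = U | U = U
(p | p) -> (p | ~p) = U -> U = U
They differ because Ł3 and Bochvar's internal three-valued logic treat U differently under the binary connectives.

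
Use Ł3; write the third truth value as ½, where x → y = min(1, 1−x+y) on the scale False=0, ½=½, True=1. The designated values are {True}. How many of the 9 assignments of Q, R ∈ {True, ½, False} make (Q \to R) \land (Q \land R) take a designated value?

Designated under: (Q=True, R=True).

1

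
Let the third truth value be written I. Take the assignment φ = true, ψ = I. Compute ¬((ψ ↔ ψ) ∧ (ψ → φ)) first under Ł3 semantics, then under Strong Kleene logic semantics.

In Ł3: ψ ↔ ψ = I ↔ I = true  [1 − |½−½|]
ψ → φ = I → true = true
(ψ ↔ ψ) ∧ (ψ → φ) = true ∧ true = true
¬((ψ ↔ ψ) ∧ (ψ → φ)) = ¬true = false
In Strong Kleene logic: ψ ↔ ψ = I ↔ I = I
ψ → φ = I → true = true  [¬I ∨ true]
(ψ ↔ ψ) ∧ (ψ → φ) = I ∧ true = I
¬((ψ ↔ ψ) ∧ (ψ → φ)) = ¬I = I
They differ because Ł3 and Strong Kleene logic treat I differently under implication.

false; I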